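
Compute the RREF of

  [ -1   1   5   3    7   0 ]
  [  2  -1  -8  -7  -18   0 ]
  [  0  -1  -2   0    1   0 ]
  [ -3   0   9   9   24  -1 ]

ρ1 -> -1·ρ1
  [  1  -1  -5  -3   -7   0 ]
  [  2  -1  -8  -7  -18   0 ]
  [  0  -1  -2   0    1   0 ]
  [ -3   0   9   9   24  -1 ]
ρ2 -> ρ2 − 2·ρ1
  [  1  -1  -5  -3  -7   0 ]
  [  0   1   2  -1  -4   0 ]
  [  0  -1  -2   0   1   0 ]
  [ -3   0   9   9  24  -1 ]
ρ4 -> ρ4 + 3·ρ1
  [ 1  -1  -5  -3  -7   0 ]
  [ 0   1   2  -1  -4   0 ]
  [ 0  -1  -2   0   1   0 ]
  [ 0  -3  -6   0   3  -1 ]
ρ3 -> ρ3 + ρ2
  [ 1  -1  -5  -3  -7   0 ]
  [ 0   1   2  -1  -4   0 ]
  [ 0   0   0  -1  -3   0 ]
  [ 0  -3  -6   0   3  -1 ]
ρ4 -> ρ4 + 3·ρ2
  [ 1  -1  -5  -3  -7   0 ]
  [ 0   1   2  -1  -4   0 ]
  [ 0   0   0  -1  -3   0 ]
  [ 0   0   0  -3  -9  -1 ]
ρ3 -> -1·ρ3
  [ 1  -1  -5  -3  -7   0 ]
  [ 0   1   2  -1  -4   0 ]
  [ 0   0   0   1   3   0 ]
  [ 0   0   0  -3  -9  -1 ]
ρ4 -> ρ4 + 3·ρ3
  [ 1  -1  -5  -3  -7   0 ]
  [ 0   1   2  -1  -4   0 ]
  [ 0   0   0   1   3   0 ]
  [ 0   0   0   0   0  -1 ]
ρ4 -> -1·ρ4
  [ 1  -1  -5  -3  -7  0 ]
  [ 0   1   2  -1  -4  0 ]
  [ 0   0   0   1   3  0 ]
  [ 0   0   0   0   0  1 ]
ρ2 -> ρ2 + ρ3
  [ 1  -1  -5  -3  -7  0 ]
  [ 0   1   2   0  -1  0 ]
  [ 0   0   0   1   3  0 ]
  [ 0   0   0   0   0  1 ]
ρ1 -> ρ1 + 3·ρ3
  [ 1  -1  -5  0   2  0 ]
  [ 0   1   2  0  -1  0 ]
  [ 0   0   0  1   3  0 ]
  [ 0   0   0  0   0  1 ]
ρ1 -> ρ1 + ρ2
  [ 1  0  -3  0   1  0 ]
  [ 0  1   2  0  -1  0 ]
  [ 0  0   0  1   3  0 ]
  [ 0  0   0  0   0  1 ]

[[1, 0, -3, 0, 1, 0], [0, 1, 2, 0, -1, 0], [0, 0, 0, 1, 3, 0], [0, 0, 0, 0, 0, 1]]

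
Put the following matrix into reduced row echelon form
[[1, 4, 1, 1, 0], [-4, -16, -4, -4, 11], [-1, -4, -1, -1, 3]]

R2 := R2 + 4·R1
  [  1   4   1   1   0 ]
  [  0   0   0   0  11 ]
  [ -1  -4  -1  -1   3 ]
R3 := R3 + R1
  [ 1  4  1  1   0 ]
  [ 0  0  0  0  11 ]
  [ 0  0  0  0   3 ]
R2 := 1/11·R2
  [ 1  4  1  1  0 ]
  [ 0  0  0  0  1 ]
  [ 0  0  0  0  3 ]
R3 := R3 − 3·R2
  [ 1  4  1  1  0 ]
  [ 0  0  0  0  1 ]
  [ 0  0  0  0  0 ]

[[1, 4, 1, 1, 0], [0, 0, 0, 0, 1], [0, 0, 0, 0, 0]]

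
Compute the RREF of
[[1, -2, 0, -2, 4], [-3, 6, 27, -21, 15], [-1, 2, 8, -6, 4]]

R2 -> R2 + 3·R1
R3 -> R3 + R1
R2 -> 1/27·R2
R3 -> R3 − 8·R2

[[1, -2, 0, -2, 4], [0, 0, 1, -1, 1], [0, 0, 0, 0, 0]]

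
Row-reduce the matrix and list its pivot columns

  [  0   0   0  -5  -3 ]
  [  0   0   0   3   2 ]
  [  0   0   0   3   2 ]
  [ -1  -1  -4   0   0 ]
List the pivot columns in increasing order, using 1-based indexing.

Swap ρ1 and ρ4.
  [ -1  -1  -4   0   0 ]
  [  0   0   0   3   2 ]
  [  0   0   0   3   2 ]
  [  0   0   0  -5  -3 ]
Multiply ρ1 by -1.
  [ 1  1  4   0   0 ]
  [ 0  0  0   3   2 ]
  [ 0  0  0   3   2 ]
  [ 0  0  0  -5  -3 ]
Multiply ρ2 by 1/3.
  [ 1  1  4   0    0 ]
  [ 0  0  0   1  2/3 ]
  [ 0  0  0   3    2 ]
  [ 0  0  0  -5   -3 ]
Subtract 3 times ρ2 from ρ3.
  [ 1  1  4   0    0 ]
  [ 0  0  0   1  2/3 ]
  [ 0  0  0   0    0 ]
  [ 0  0  0  -5   -3 ]
Add 5 times ρ2 to ρ4.
  [ 1  1  4  0    0 ]
  [ 0  0  0  1  2/3 ]
  [ 0  0  0  0    0 ]
  [ 0  0  0  0  1/3 ]
Swap ρ3 and ρ4.
  [ 1  1  4  0    0 ]
  [ 0  0  0  1  2/3 ]
  [ 0  0  0  0  1/3 ]
  [ 0  0  0  0    0 ]
Multiply ρ3 by 3.
  [ 1  1  4  0    0 ]
  [ 0  0  0  1  2/3 ]
  [ 0  0  0  0    1 ]
  [ 0  0  0  0    0 ]
Subtract 2/3 times ρ3 from ρ2.
  [ 1  1  4  0  0 ]
  [ 0  0  0  1  0 ]
  [ 0  0  0  0  1 ]
  [ 0  0  0  0  0 ]
Pivot columns are the columns containing a leading 1.

1, 4, 5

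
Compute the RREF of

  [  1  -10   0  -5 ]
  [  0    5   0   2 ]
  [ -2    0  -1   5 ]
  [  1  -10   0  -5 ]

R3 := R3 + 2·R1
  [ 1  -10   0  -5 ]
  [ 0    5   0   2 ]
  [ 0  -20  -1  -5 ]
  [ 1  -10   0  -5 ]
R4 := R4 − R1
  [ 1  -10   0  -5 ]
  [ 0    5   0   2 ]
  [ 0  -20  -1  -5 ]
  [ 0    0   0   0 ]
R2 := 1/5·R2
  [ 1  -10   0   -5 ]
  [ 0    1   0  2/5 ]
  [ 0  -20  -1   -5 ]
  [ 0    0   0    0 ]
R3 := R3 + 20·R2
  [ 1  -10   0   -5 ]
  [ 0    1   0  2/5 ]
  [ 0    0  -1    3 ]
  [ 0    0   0    0 ]
R3 := -1·R3
  [ 1  -10  0   -5 ]
  [ 0    1  0  2/5 ]
  [ 0    0  1   -3 ]
  [ 0    0  0    0 ]
R1 := R1 + 10·R2
  [ 1  0  0   -1 ]
  [ 0  1  0  2/5 ]
  [ 0  0  1   -3 ]
  [ 0  0  0    0 ]

[[1, 0, 0, -1], [0, 1, 0, 2/5], [0, 0, 1, -3], [0, 0, 0, 0]]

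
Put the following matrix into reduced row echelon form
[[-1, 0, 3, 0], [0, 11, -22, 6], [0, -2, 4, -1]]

[[1, 0, -3, 0], [0, 1, -2, 0], [0, 0, 0, 1]]

ρ1 := -1·ρ1
  [ 1   0   -3   0 ]
  [ 0  11  -22   6 ]
  [ 0  -2    4  -1 ]
ρ2 := 1/11·ρ2
  [ 1   0  -3     0 ]
  [ 0   1  -2  6/11 ]
  [ 0  -2   4    -1 ]
ρ3 := ρ3 + 2·ρ2
  [ 1  0  -3     0 ]
  [ 0  1  -2  6/11 ]
  [ 0  0   0  1/11 ]
ρ3 := 11·ρ3
  [ 1  0  -3     0 ]
  [ 0  1  -2  6/11 ]
  [ 0  0   0     1 ]
ρ2 := ρ2 − 6/11·ρ3
  [ 1  0  -3  0 ]
  [ 0  1  -2  0 ]
  [ 0  0   0  1 ]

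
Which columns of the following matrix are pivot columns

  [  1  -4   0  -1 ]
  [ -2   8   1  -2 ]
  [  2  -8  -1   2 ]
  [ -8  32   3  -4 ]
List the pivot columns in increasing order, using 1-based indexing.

1, 3

ρ2 → ρ2 + 2·ρ1
  [  1  -4   0  -1 ]
  [  0   0   1  -4 ]
  [  2  -8  -1   2 ]
  [ -8  32   3  -4 ]
ρ3 → ρ3 − 2·ρ1
  [  1  -4   0  -1 ]
  [  0   0   1  -4 ]
  [  0   0  -1   4 ]
  [ -8  32   3  -4 ]
ρ4 → ρ4 + 8·ρ1
  [ 1  -4   0   -1 ]
  [ 0   0   1   -4 ]
  [ 0   0  -1    4 ]
  [ 0   0   3  -12 ]
ρ3 → ρ3 + ρ2
  [ 1  -4  0   -1 ]
  [ 0   0  1   -4 ]
  [ 0   0  0    0 ]
  [ 0   0  3  -12 ]
ρ4 → ρ4 − 3·ρ2
  [ 1  -4  0  -1 ]
  [ 0   0  1  -4 ]
  [ 0   0  0   0 ]
  [ 0   0  0   0 ]
Pivot columns are the columns containing a leading 1.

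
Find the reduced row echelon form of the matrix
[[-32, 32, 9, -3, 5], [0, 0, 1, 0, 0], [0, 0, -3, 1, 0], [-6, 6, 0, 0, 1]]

[[1, -1, 0, 0, 0], [0, 0, 1, 0, 0], [0, 0, 0, 1, 0], [0, 0, 0, 0, 1]]

R1 -> -1/32·R1
  [  1  -1  -9/32  3/32  -5/32 ]
  [  0   0      1     0      0 ]
  [  0   0     -3     1      0 ]
  [ -6   6      0     0      1 ]
R4 -> R4 + 6·R1
  [ 1  -1   -9/32  3/32  -5/32 ]
  [ 0   0       1     0      0 ]
  [ 0   0      -3     1      0 ]
  [ 0   0  -27/16  9/16   1/16 ]
R3 -> R3 + 3·R2
  [ 1  -1   -9/32  3/32  -5/32 ]
  [ 0   0       1     0      0 ]
  [ 0   0       0     1      0 ]
  [ 0   0  -27/16  9/16   1/16 ]
R4 -> R4 + 27/16·R2
  [ 1  -1  -9/32  3/32  -5/32 ]
  [ 0   0      1     0      0 ]
  [ 0   0      0     1      0 ]
  [ 0   0      0  9/16   1/16 ]
R4 -> R4 − 9/16·R3
  [ 1  -1  -9/32  3/32  -5/32 ]
  [ 0   0      1     0      0 ]
  [ 0   0      0     1      0 ]
  [ 0   0      0     0   1/16 ]
R4 -> 16·R4
  [ 1  -1  -9/32  3/32  -5/32 ]
  [ 0   0      1     0      0 ]
  [ 0   0      0     1      0 ]
  [ 0   0      0     0      1 ]
R1 -> R1 + 5/32·R4
  [ 1  -1  -9/32  3/32  0 ]
  [ 0   0      1     0  0 ]
  [ 0   0      0     1  0 ]
  [ 0   0      0     0  1 ]
R1 -> R1 − 3/32·R3
  [ 1  -1  -9/32  0  0 ]
  [ 0   0      1  0  0 ]
  [ 0   0      0  1  0 ]
  [ 0   0      0  0  1 ]
R1 -> R1 + 9/32·R2
  [ 1  -1  0  0  0 ]
  [ 0   0  1  0  0 ]
  [ 0   0  0  1  0 ]
  [ 0   0  0  0  1 ]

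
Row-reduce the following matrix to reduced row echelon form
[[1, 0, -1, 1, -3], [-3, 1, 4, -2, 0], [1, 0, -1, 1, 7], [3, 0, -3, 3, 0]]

[[1, 0, -1, 1, 0], [0, 1, 1, 1, 0], [0, 0, 0, 0, 1], [0, 0, 0, 0, 0]]

R2 := R2 + 3·R1
  [ 1  0  -1  1  -3 ]
  [ 0  1   1  1  -9 ]
  [ 1  0  -1  1   7 ]
  [ 3  0  -3  3   0 ]
R3 := R3 − R1
  [ 1  0  -1  1  -3 ]
  [ 0  1   1  1  -9 ]
  [ 0  0   0  0  10 ]
  [ 3  0  -3  3   0 ]
R4 := R4 − 3·R1
  [ 1  0  -1  1  -3 ]
  [ 0  1   1  1  -9 ]
  [ 0  0   0  0  10 ]
  [ 0  0   0  0   9 ]
R3 := 1/10·R3
  [ 1  0  -1  1  -3 ]
  [ 0  1   1  1  -9 ]
  [ 0  0   0  0   1 ]
  [ 0  0   0  0   9 ]
R4 := R4 − 9·R3
  [ 1  0  -1  1  -3 ]
  [ 0  1   1  1  -9 ]
  [ 0  0   0  0   1 ]
  [ 0  0   0  0   0 ]
R2 := R2 + 9·R3
  [ 1  0  -1  1  -3 ]
  [ 0  1   1  1   0 ]
  [ 0  0   0  0   1 ]
  [ 0  0   0  0   0 ]
R1 := R1 + 3·R3
  [ 1  0  -1  1  0 ]
  [ 0  1   1  1  0 ]
  [ 0  0   0  0  1 ]
  [ 0  0   0  0  0 ]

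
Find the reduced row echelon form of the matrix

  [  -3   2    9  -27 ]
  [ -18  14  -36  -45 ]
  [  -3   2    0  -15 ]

r1 ← -1/3·r1
  [   1  -2/3   -3    9 ]
  [ -18    14  -36  -45 ]
  [  -3     2    0  -15 ]
r2 ← r2 + 18·r1
  [  1  -2/3   -3    9 ]
  [  0     2  -90  117 ]
  [ -3     2    0  -15 ]
r3 ← r3 + 3·r1
  [ 1  -2/3   -3    9 ]
  [ 0     2  -90  117 ]
  [ 0     0   -9   12 ]
r2 ← 1/2·r2
  [ 1  -2/3   -3      9 ]
  [ 0     1  -45  117/2 ]
  [ 0     0   -9     12 ]
r3 ← -1/9·r3
  [ 1  -2/3   -3      9 ]
  [ 0     1  -45  117/2 ]
  [ 0     0    1   -4/3 ]
r2 ← r2 + 45·r3
  [ 1  -2/3  -3     9 ]
  [ 0     1   0  -3/2 ]
  [ 0     0   1  -4/3 ]
r1 ← r1 + 3·r3
  [ 1  -2/3  0     5 ]
  [ 0     1  0  -3/2 ]
  [ 0     0  1  -4/3 ]
r1 ← r1 + 2/3·r2
  [ 1  0  0     4 ]
  [ 0  1  0  -3/2 ]
  [ 0  0  1  -4/3 ]

[[1, 0, 0, 4], [0, 1, 0, -3/2], [0, 0, 1, -4/3]]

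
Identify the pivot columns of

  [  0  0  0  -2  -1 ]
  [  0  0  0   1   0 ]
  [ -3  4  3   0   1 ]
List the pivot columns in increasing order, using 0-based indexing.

0, 3, 4

r1 ↔ r3
  [ -3  4  3   0   1 ]
  [  0  0  0   1   0 ]
  [  0  0  0  -2  -1 ]
r1 := -1/3·r1
  [ 1  -4/3  -1   0  -1/3 ]
  [ 0     0   0   1     0 ]
  [ 0     0   0  -2    -1 ]
r3 := r3 + 2·r2
  [ 1  -4/3  -1  0  -1/3 ]
  [ 0     0   0  1     0 ]
  [ 0     0   0  0    -1 ]
r3 := -1·r3
  [ 1  -4/3  -1  0  -1/3 ]
  [ 0     0   0  1     0 ]
  [ 0     0   0  0     1 ]
r1 := r1 + 1/3·r3
  [ 1  -4/3  -1  0  0 ]
  [ 0     0   0  1  0 ]
  [ 0     0   0  0  1 ]
Pivot columns are the columns containing a leading 1.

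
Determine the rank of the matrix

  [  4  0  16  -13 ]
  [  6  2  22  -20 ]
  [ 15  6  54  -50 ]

R1 → 1/4·R1
  [  1  0   4  -13/4 ]
  [  6  2  22    -20 ]
  [ 15  6  54    -50 ]
R2 → R2 − 6·R1
  [  1  0   4  -13/4 ]
  [  0  2  -2   -1/2 ]
  [ 15  6  54    -50 ]
R3 → R3 − 15·R1
  [ 1  0   4  -13/4 ]
  [ 0  2  -2   -1/2 ]
  [ 0  6  -6   -5/4 ]
R2 → 1/2·R2
  [ 1  0   4  -13/4 ]
  [ 0  1  -1   -1/4 ]
  [ 0  6  -6   -5/4 ]
R3 → R3 − 6·R2
  [ 1  0   4  -13/4 ]
  [ 0  1  -1   -1/4 ]
  [ 0  0   0    1/4 ]
R3 → 4·R3
  [ 1  0   4  -13/4 ]
  [ 0  1  -1   -1/4 ]
  [ 0  0   0      1 ]
R2 → R2 + 1/4·R3
  [ 1  0   4  -13/4 ]
  [ 0  1  -1      0 ]
  [ 0  0   0      1 ]
R1 → R1 + 13/4·R3
  [ 1  0   4  0 ]
  [ 0  1  -1  0 ]
  [ 0  0   0  1 ]
The reduced form has 3 nonzero rows.

rank = 3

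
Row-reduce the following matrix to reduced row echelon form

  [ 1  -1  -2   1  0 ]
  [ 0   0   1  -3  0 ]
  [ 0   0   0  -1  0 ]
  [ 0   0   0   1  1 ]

[[1, -1, 0, 0, 0], [0, 0, 1, 0, 0], [0, 0, 0, 1, 0], [0, 0, 0, 0, 1]]

r3 -> -1·r3
r4 -> r4 − r3
r2 -> r2 + 3·r3
r1 -> r1 − r3
r1 -> r1 + 2·r2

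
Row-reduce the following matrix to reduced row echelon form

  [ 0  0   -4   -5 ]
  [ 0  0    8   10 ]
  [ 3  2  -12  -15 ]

ρ1 ↔ ρ3
  [ 3  2  -12  -15 ]
  [ 0  0    8   10 ]
  [ 0  0   -4   -5 ]
ρ1 := 1/3·ρ1
  [ 1  2/3  -4  -5 ]
  [ 0    0   8  10 ]
  [ 0    0  -4  -5 ]
ρ2 := 1/8·ρ2
  [ 1  2/3  -4   -5 ]
  [ 0    0   1  5/4 ]
  [ 0    0  -4   -5 ]
ρ3 := ρ3 + 4·ρ2
  [ 1  2/3  -4   -5 ]
  [ 0    0   1  5/4 ]
  [ 0    0   0    0 ]
ρ1 := ρ1 + 4·ρ2
  [ 1  2/3  0    0 ]
  [ 0    0  1  5/4 ]
  [ 0    0  0    0 ]

[[1, 2/3, 0, 0], [0, 0, 1, 5/4], [0, 0, 0, 0]]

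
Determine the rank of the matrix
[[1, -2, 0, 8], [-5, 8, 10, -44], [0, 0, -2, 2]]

R2 := R2 + 5·R1
  [ 1  -2   0   8 ]
  [ 0  -2  10  -4 ]
  [ 0   0  -2   2 ]
R2 := -1/2·R2
  [ 1  -2   0  8 ]
  [ 0   1  -5  2 ]
  [ 0   0  -2  2 ]
R3 := -1/2·R3
  [ 1  -2   0   8 ]
  [ 0   1  -5   2 ]
  [ 0   0   1  -1 ]
R2 := R2 + 5·R3
  [ 1  -2  0   8 ]
  [ 0   1  0  -3 ]
  [ 0   0  1  -1 ]
R1 := R1 + 2·R2
  [ 1  0  0   2 ]
  [ 0  1  0  -3 ]
  [ 0  0  1  -1 ]
The reduced form has 3 nonzero rows.

rank = 3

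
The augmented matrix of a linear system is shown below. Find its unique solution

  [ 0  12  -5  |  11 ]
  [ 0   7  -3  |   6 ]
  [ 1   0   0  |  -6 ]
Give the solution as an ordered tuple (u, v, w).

(-6, 3, 5)

ρ1 <=> ρ3
  [ 1   0   0  |  -6 ]
  [ 0   7  -3  |   6 ]
  [ 0  12  -5  |  11 ]
ρ2 := 1/7·ρ2
  [ 1   0     0  |   -6 ]
  [ 0   1  -3/7  |  6/7 ]
  [ 0  12    -5  |   11 ]
ρ3 := ρ3 − 12·ρ2
  [ 1  0     0  |   -6 ]
  [ 0  1  -3/7  |  6/7 ]
  [ 0  0   1/7  |  5/7 ]
ρ3 := 7·ρ3
  [ 1  0     0  |   -6 ]
  [ 0  1  -3/7  |  6/7 ]
  [ 0  0     1  |    5 ]
ρ2 := ρ2 + 3/7·ρ3
  [ 1  0  0  |  -6 ]
  [ 0  1  0  |   3 ]
  [ 0  0  1  |   5 ]
Reading off the last column: u = -6, v = 3, w = 5.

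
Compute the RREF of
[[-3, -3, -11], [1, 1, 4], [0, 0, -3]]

[[1, 1, 0], [0, 0, 1], [0, 0, 0]]

ρ1 := -1/3·ρ1
ρ2 := ρ2 − ρ1
ρ2 := 3·ρ2
ρ3 := ρ3 + 3·ρ2
ρ1 := ρ1 − 11/3·ρ2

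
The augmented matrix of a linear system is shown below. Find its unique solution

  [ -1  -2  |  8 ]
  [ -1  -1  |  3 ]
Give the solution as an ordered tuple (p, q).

Multiply R1 by -1.
  [  1   2  |  -8 ]
  [ -1  -1  |   3 ]
Add R1 to R2.
  [ 1  2  |  -8 ]
  [ 0  1  |  -5 ]
Subtract 2 times R2 from R1.
  [ 1  0  |   2 ]
  [ 0  1  |  -5 ]
Reading off the last column: p = 2, q = -5.

(2, -5)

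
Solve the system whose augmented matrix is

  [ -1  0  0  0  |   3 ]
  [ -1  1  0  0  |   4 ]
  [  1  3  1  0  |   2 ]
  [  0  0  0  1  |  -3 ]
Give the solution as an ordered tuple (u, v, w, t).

(-3, 1, 2, -3)

R1 ← -1·R1
  [  1  0  0  0  |  -3 ]
  [ -1  1  0  0  |   4 ]
  [  1  3  1  0  |   2 ]
  [  0  0  0  1  |  -3 ]
R2 ← R2 + R1
  [ 1  0  0  0  |  -3 ]
  [ 0  1  0  0  |   1 ]
  [ 1  3  1  0  |   2 ]
  [ 0  0  0  1  |  -3 ]
R3 ← R3 − R1
  [ 1  0  0  0  |  -3 ]
  [ 0  1  0  0  |   1 ]
  [ 0  3  1  0  |   5 ]
  [ 0  0  0  1  |  -3 ]
R3 ← R3 − 3·R2
  [ 1  0  0  0  |  -3 ]
  [ 0  1  0  0  |   1 ]
  [ 0  0  1  0  |   2 ]
  [ 0  0  0  1  |  -3 ]
Reading off the last column: u = -3, v = 1, w = 2, t = -3.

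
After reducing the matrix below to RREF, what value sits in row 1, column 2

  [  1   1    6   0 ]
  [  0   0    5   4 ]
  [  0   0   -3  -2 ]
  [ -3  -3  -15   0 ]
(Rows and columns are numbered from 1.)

1

ρ4 -> ρ4 + 3·ρ1
  [ 1  1   6   0 ]
  [ 0  0   5   4 ]
  [ 0  0  -3  -2 ]
  [ 0  0   3   0 ]
ρ2 -> 1/5·ρ2
  [ 1  1   6    0 ]
  [ 0  0   1  4/5 ]
  [ 0  0  -3   -2 ]
  [ 0  0   3    0 ]
ρ3 -> ρ3 + 3·ρ2
  [ 1  1  6    0 ]
  [ 0  0  1  4/5 ]
  [ 0  0  0  2/5 ]
  [ 0  0  3    0 ]
ρ4 -> ρ4 − 3·ρ2
  [ 1  1  6      0 ]
  [ 0  0  1    4/5 ]
  [ 0  0  0    2/5 ]
  [ 0  0  0  -12/5 ]
ρ3 -> 5/2·ρ3
  [ 1  1  6      0 ]
  [ 0  0  1    4/5 ]
  [ 0  0  0      1 ]
  [ 0  0  0  -12/5 ]
ρ4 -> ρ4 + 12/5·ρ3
  [ 1  1  6    0 ]
  [ 0  0  1  4/5 ]
  [ 0  0  0    1 ]
  [ 0  0  0    0 ]
ρ2 -> ρ2 − 4/5·ρ3
  [ 1  1  6  0 ]
  [ 0  0  1  0 ]
  [ 0  0  0  1 ]
  [ 0  0  0  0 ]
ρ1 -> ρ1 − 6·ρ2
  [ 1  1  0  0 ]
  [ 0  0  1  0 ]
  [ 0  0  0  1 ]
  [ 0  0  0  0 ]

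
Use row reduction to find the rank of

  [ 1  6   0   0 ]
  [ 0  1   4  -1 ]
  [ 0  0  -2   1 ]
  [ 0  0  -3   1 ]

ρ3 -> -1/2·ρ3
  [ 1  6   0     0 ]
  [ 0  1   4    -1 ]
  [ 0  0   1  -1/2 ]
  [ 0  0  -3     1 ]
ρ4 -> ρ4 + 3·ρ3
  [ 1  6  0     0 ]
  [ 0  1  4    -1 ]
  [ 0  0  1  -1/2 ]
  [ 0  0  0  -1/2 ]
ρ4 -> -2·ρ4
  [ 1  6  0     0 ]
  [ 0  1  4    -1 ]
  [ 0  0  1  -1/2 ]
  [ 0  0  0     1 ]
ρ3 -> ρ3 + 1/2·ρ4
  [ 1  6  0   0 ]
  [ 0  1  4  -1 ]
  [ 0  0  1   0 ]
  [ 0  0  0   1 ]
ρ2 -> ρ2 + ρ4
  [ 1  6  0  0 ]
  [ 0  1  4  0 ]
  [ 0  0  1  0 ]
  [ 0  0  0  1 ]
ρ2 -> ρ2 − 4·ρ3
  [ 1  6  0  0 ]
  [ 0  1  0  0 ]
  [ 0  0  1  0 ]
  [ 0  0  0  1 ]
ρ1 -> ρ1 − 6·ρ2
  [ 1  0  0  0 ]
  [ 0  1  0  0 ]
  [ 0  0  1  0 ]
  [ 0  0  0  1 ]
The reduced form has 4 nonzero rows.

rank = 4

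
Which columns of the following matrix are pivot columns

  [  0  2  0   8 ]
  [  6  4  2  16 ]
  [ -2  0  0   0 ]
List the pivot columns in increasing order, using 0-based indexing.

0, 1, 2

r1 <=> r2
  [  6  4  2  16 ]
  [  0  2  0   8 ]
  [ -2  0  0   0 ]
r1 ← 1/6·r1
  [  1  2/3  1/3  8/3 ]
  [  0    2    0    8 ]
  [ -2    0    0    0 ]
r3 ← r3 + 2·r1
  [ 1  2/3  1/3   8/3 ]
  [ 0    2    0     8 ]
  [ 0  4/3  2/3  16/3 ]
r2 ← 1/2·r2
  [ 1  2/3  1/3   8/3 ]
  [ 0    1    0     4 ]
  [ 0  4/3  2/3  16/3 ]
r3 ← r3 − 4/3·r2
  [ 1  2/3  1/3  8/3 ]
  [ 0    1    0    4 ]
  [ 0    0  2/3    0 ]
r3 ← 3/2·r3
  [ 1  2/3  1/3  8/3 ]
  [ 0    1    0    4 ]
  [ 0    0    1    0 ]
r1 ← r1 − 1/3·r3
  [ 1  2/3  0  8/3 ]
  [ 0    1  0    4 ]
  [ 0    0  1    0 ]
r1 ← r1 − 2/3·r2
  [ 1  0  0  0 ]
  [ 0  1  0  4 ]
  [ 0  0  1  0 ]
Pivot columns are the columns containing a leading 1.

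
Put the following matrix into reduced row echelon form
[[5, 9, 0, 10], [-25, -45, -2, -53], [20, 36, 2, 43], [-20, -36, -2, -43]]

Multiply r1 by 1/5.
  [   1  9/5   0    2 ]
  [ -25  -45  -2  -53 ]
  [  20   36   2   43 ]
  [ -20  -36  -2  -43 ]
Add 25 times r1 to r2.
  [   1  9/5   0    2 ]
  [   0    0  -2   -3 ]
  [  20   36   2   43 ]
  [ -20  -36  -2  -43 ]
Subtract 20 times r1 from r3.
  [   1  9/5   0    2 ]
  [   0    0  -2   -3 ]
  [   0    0   2    3 ]
  [ -20  -36  -2  -43 ]
Add 20 times r1 to r4.
  [ 1  9/5   0   2 ]
  [ 0    0  -2  -3 ]
  [ 0    0   2   3 ]
  [ 0    0  -2  -3 ]
Multiply r2 by -1/2.
  [ 1  9/5   0    2 ]
  [ 0    0   1  3/2 ]
  [ 0    0   2    3 ]
  [ 0    0  -2   -3 ]
Subtract 2 times r2 from r3.
  [ 1  9/5   0    2 ]
  [ 0    0   1  3/2 ]
  [ 0    0   0    0 ]
  [ 0    0  -2   -3 ]
Add 2 times r2 to r4.
  [ 1  9/5  0    2 ]
  [ 0    0  1  3/2 ]
  [ 0    0  0    0 ]
  [ 0    0  0    0 ]

[[1, 9/5, 0, 2], [0, 0, 1, 3/2], [0, 0, 0, 0], [0, 0, 0, 0]]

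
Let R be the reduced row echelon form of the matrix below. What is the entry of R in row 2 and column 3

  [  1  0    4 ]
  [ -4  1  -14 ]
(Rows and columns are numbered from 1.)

2

R2 ← R2 + 4·R1
  [ 1  0  4 ]
  [ 0  1  2 ]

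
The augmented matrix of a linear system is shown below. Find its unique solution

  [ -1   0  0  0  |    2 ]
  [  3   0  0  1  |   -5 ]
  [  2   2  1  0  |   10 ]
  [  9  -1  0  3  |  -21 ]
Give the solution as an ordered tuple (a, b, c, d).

(-2, 6, 2, 1)

Multiply R1 by -1.
Subtract 3 times R1 from R2.
Subtract 2 times R1 from R3.
Subtract 9 times R1 from R4.
Swap R2 and R3.
Multiply R2 by 1/2.
Add R2 to R4.
Swap R3 and R4.
Multiply R3 by 2.
Subtract 6 times R4 from R3.
Subtract 1/2 times R3 from R2.
Reading off the last column: a = -2, b = 6, c = 2, d = 1.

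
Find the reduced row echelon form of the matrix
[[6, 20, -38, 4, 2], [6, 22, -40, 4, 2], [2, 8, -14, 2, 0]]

R1 -> 1/6·R1
R2 -> R2 − 6·R1
R3 -> R3 − 2·R1
R2 -> 1/2·R2
R3 -> R3 − 4/3·R2
R3 -> 3/2·R3
R1 -> R1 − 2/3·R3
R1 -> R1 − 10/3·R2

[[1, 0, -3, 0, 1], [0, 1, -1, 0, 0], [0, 0, 0, 1, -1]]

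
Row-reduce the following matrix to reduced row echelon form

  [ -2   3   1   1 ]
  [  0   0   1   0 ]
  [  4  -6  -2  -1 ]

[[1, -3/2, 0, 0], [0, 0, 1, 0], [0, 0, 0, 1]]

R1 -> -1/2·R1
  [ 1  -3/2  -1/2  -1/2 ]
  [ 0     0     1     0 ]
  [ 4    -6    -2    -1 ]
R3 -> R3 − 4·R1
  [ 1  -3/2  -1/2  -1/2 ]
  [ 0     0     1     0 ]
  [ 0     0     0     1 ]
R1 -> R1 + 1/2·R3
  [ 1  -3/2  -1/2  0 ]
  [ 0     0     1  0 ]
  [ 0     0     0  1 ]
R1 -> R1 + 1/2·R2
  [ 1  -3/2  0  0 ]
  [ 0     0  1  0 ]
  [ 0     0  0  1 ]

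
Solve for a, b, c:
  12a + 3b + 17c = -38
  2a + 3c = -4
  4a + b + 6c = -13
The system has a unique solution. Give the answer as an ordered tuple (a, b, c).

Form the augmented matrix and row-reduce:
  [ 12  3  17  |  -38 ]
  [  2  0   3  |   -4 ]
  [  4  1   6  |  -13 ]
r1 ← 1/12·r1
  [ 1  1/4  17/12  |  -19/6 ]
  [ 2    0      3  |     -4 ]
  [ 4    1      6  |    -13 ]
r2 ← r2 − 2·r1
  [ 1   1/4  17/12  |  -19/6 ]
  [ 0  -1/2    1/6  |    7/3 ]
  [ 4     1      6  |    -13 ]
r3 ← r3 − 4·r1
  [ 1   1/4  17/12  |  -19/6 ]
  [ 0  -1/2    1/6  |    7/3 ]
  [ 0     0    1/3  |   -1/3 ]
r2 ← -2·r2
  [ 1  1/4  17/12  |  -19/6 ]
  [ 0    1   -1/3  |  -14/3 ]
  [ 0    0    1/3  |   -1/3 ]
r3 ← 3·r3
  [ 1  1/4  17/12  |  -19/6 ]
  [ 0    1   -1/3  |  -14/3 ]
  [ 0    0      1  |     -1 ]
r2 ← r2 + 1/3·r3
  [ 1  1/4  17/12  |  -19/6 ]
  [ 0    1      0  |     -5 ]
  [ 0    0      1  |     -1 ]
r1 ← r1 − 17/12·r3
  [ 1  1/4  0  |  -7/4 ]
  [ 0    1  0  |    -5 ]
  [ 0    0  1  |    -1 ]
r1 ← r1 − 1/4·r2
  [ 1  0  0  |  -1/2 ]
  [ 0  1  0  |    -5 ]
  [ 0  0  1  |    -1 ]
Reading off the last column: a = -1/2, b = -5, c = -1.

(-1/2, -5, -1)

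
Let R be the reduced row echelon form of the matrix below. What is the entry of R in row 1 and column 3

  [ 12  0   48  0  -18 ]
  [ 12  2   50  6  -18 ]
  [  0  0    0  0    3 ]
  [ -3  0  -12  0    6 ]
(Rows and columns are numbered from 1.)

R1 -> 1/12·R1
  [  1  0    4  0  -3/2 ]
  [ 12  2   50  6   -18 ]
  [  0  0    0  0     3 ]
  [ -3  0  -12  0     6 ]
R2 -> R2 − 12·R1
  [  1  0    4  0  -3/2 ]
  [  0  2    2  6     0 ]
  [  0  0    0  0     3 ]
  [ -3  0  -12  0     6 ]
R4 -> R4 + 3·R1
  [ 1  0  4  0  -3/2 ]
  [ 0  2  2  6     0 ]
  [ 0  0  0  0     3 ]
  [ 0  0  0  0   3/2 ]
R2 -> 1/2·R2
  [ 1  0  4  0  -3/2 ]
  [ 0  1  1  3     0 ]
  [ 0  0  0  0     3 ]
  [ 0  0  0  0   3/2 ]
R3 -> 1/3·R3
  [ 1  0  4  0  -3/2 ]
  [ 0  1  1  3     0 ]
  [ 0  0  0  0     1 ]
  [ 0  0  0  0   3/2 ]
R4 -> R4 − 3/2·R3
  [ 1  0  4  0  -3/2 ]
  [ 0  1  1  3     0 ]
  [ 0  0  0  0     1 ]
  [ 0  0  0  0     0 ]
R1 -> R1 + 3/2·R3
  [ 1  0  4  0  0 ]
  [ 0  1  1  3  0 ]
  [ 0  0  0  0  1 ]
  [ 0  0  0  0  0 ]

4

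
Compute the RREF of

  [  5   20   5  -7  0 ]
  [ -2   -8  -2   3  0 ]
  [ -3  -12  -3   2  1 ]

r1 → 1/5·r1
  [  1    4   1  -7/5  0 ]
  [ -2   -8  -2     3  0 ]
  [ -3  -12  -3     2  1 ]
r2 → r2 + 2·r1
  [  1    4   1  -7/5  0 ]
  [  0    0   0   1/5  0 ]
  [ -3  -12  -3     2  1 ]
r3 → r3 + 3·r1
  [ 1  4  1   -7/5  0 ]
  [ 0  0  0    1/5  0 ]
  [ 0  0  0  -11/5  1 ]
r2 → 5·r2
  [ 1  4  1   -7/5  0 ]
  [ 0  0  0      1  0 ]
  [ 0  0  0  -11/5  1 ]
r3 → r3 + 11/5·r2
  [ 1  4  1  -7/5  0 ]
  [ 0  0  0     1  0 ]
  [ 0  0  0     0  1 ]
r1 → r1 + 7/5·r2
  [ 1  4  1  0  0 ]
  [ 0  0  0  1  0 ]
  [ 0  0  0  0  1 ]

[[1, 4, 1, 0, 0], [0, 0, 0, 1, 0], [0, 0, 0, 0, 1]]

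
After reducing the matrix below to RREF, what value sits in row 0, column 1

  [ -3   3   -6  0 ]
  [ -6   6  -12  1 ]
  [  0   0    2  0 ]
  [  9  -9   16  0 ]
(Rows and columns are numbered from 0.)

-1

r1 -> -1/3·r1
  [  1  -1    2  0 ]
  [ -6   6  -12  1 ]
  [  0   0    2  0 ]
  [  9  -9   16  0 ]
r2 -> r2 + 6·r1
  [ 1  -1   2  0 ]
  [ 0   0   0  1 ]
  [ 0   0   2  0 ]
  [ 9  -9  16  0 ]
r4 -> r4 − 9·r1
  [ 1  -1   2  0 ]
  [ 0   0   0  1 ]
  [ 0   0   2  0 ]
  [ 0   0  -2  0 ]
r2 <=> r3
  [ 1  -1   2  0 ]
  [ 0   0   2  0 ]
  [ 0   0   0  1 ]
  [ 0   0  -2  0 ]
r2 -> 1/2·r2
  [ 1  -1   2  0 ]
  [ 0   0   1  0 ]
  [ 0   0   0  1 ]
  [ 0   0  -2  0 ]
r4 -> r4 + 2·r2
  [ 1  -1  2  0 ]
  [ 0   0  1  0 ]
  [ 0   0  0  1 ]
  [ 0   0  0  0 ]
r1 -> r1 − 2·r2
  [ 1  -1  0  0 ]
  [ 0   0  1  0 ]
  [ 0   0  0  1 ]
  [ 0   0  0  0 ]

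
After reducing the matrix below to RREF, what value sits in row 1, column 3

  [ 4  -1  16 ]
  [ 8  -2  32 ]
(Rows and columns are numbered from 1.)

4

r1 := 1/4·r1
  [ 1  -1/4   4 ]
  [ 8    -2  32 ]
r2 := r2 − 8·r1
  [ 1  -1/4  4 ]
  [ 0     0  0 ]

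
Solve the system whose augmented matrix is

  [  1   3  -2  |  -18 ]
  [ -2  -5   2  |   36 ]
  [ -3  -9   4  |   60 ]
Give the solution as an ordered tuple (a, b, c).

(-6, -6, -3)

ρ2 -> ρ2 + 2·ρ1
  [  1   3  -2  |  -18 ]
  [  0   1  -2  |    0 ]
  [ -3  -9   4  |   60 ]
ρ3 -> ρ3 + 3·ρ1
  [ 1  3  -2  |  -18 ]
  [ 0  1  -2  |    0 ]
  [ 0  0  -2  |    6 ]
ρ3 -> -1/2·ρ3
  [ 1  3  -2  |  -18 ]
  [ 0  1  -2  |    0 ]
  [ 0  0   1  |   -3 ]
ρ2 -> ρ2 + 2·ρ3
  [ 1  3  -2  |  -18 ]
  [ 0  1   0  |   -6 ]
  [ 0  0   1  |   -3 ]
ρ1 -> ρ1 + 2·ρ3
  [ 1  3  0  |  -24 ]
  [ 0  1  0  |   -6 ]
  [ 0  0  1  |   -3 ]
ρ1 -> ρ1 − 3·ρ2
  [ 1  0  0  |  -6 ]
  [ 0  1  0  |  -6 ]
  [ 0  0  1  |  -3 ]
Reading off the last column: a = -6, b = -6, c = -3.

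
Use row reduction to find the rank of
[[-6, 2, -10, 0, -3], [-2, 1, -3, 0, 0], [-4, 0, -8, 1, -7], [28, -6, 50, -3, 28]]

rank = 4

R1 ← -1/6·R1
  [  1  -1/3  5/3   0  1/2 ]
  [ -2     1   -3   0    0 ]
  [ -4     0   -8   1   -7 ]
  [ 28    -6   50  -3   28 ]
R2 ← R2 + 2·R1
  [  1  -1/3  5/3   0  1/2 ]
  [  0   1/3  1/3   0    1 ]
  [ -4     0   -8   1   -7 ]
  [ 28    -6   50  -3   28 ]
R3 ← R3 + 4·R1
  [  1  -1/3   5/3   0  1/2 ]
  [  0   1/3   1/3   0    1 ]
  [  0  -4/3  -4/3   1   -5 ]
  [ 28    -6    50  -3   28 ]
R4 ← R4 − 28·R1
  [ 1  -1/3   5/3   0  1/2 ]
  [ 0   1/3   1/3   0    1 ]
  [ 0  -4/3  -4/3   1   -5 ]
  [ 0  10/3  10/3  -3   14 ]
R2 ← 3·R2
  [ 1  -1/3   5/3   0  1/2 ]
  [ 0     1     1   0    3 ]
  [ 0  -4/3  -4/3   1   -5 ]
  [ 0  10/3  10/3  -3   14 ]
R3 ← R3 + 4/3·R2
  [ 1  -1/3   5/3   0  1/2 ]
  [ 0     1     1   0    3 ]
  [ 0     0     0   1   -1 ]
  [ 0  10/3  10/3  -3   14 ]
R4 ← R4 − 10/3·R2
  [ 1  -1/3  5/3   0  1/2 ]
  [ 0     1    1   0    3 ]
  [ 0     0    0   1   -1 ]
  [ 0     0    0  -3    4 ]
R4 ← R4 + 3·R3
  [ 1  -1/3  5/3  0  1/2 ]
  [ 0     1    1  0    3 ]
  [ 0     0    0  1   -1 ]
  [ 0     0    0  0    1 ]
R3 ← R3 + R4
  [ 1  -1/3  5/3  0  1/2 ]
  [ 0     1    1  0    3 ]
  [ 0     0    0  1    0 ]
  [ 0     0    0  0    1 ]
R2 ← R2 − 3·R4
  [ 1  -1/3  5/3  0  1/2 ]
  [ 0     1    1  0    0 ]
  [ 0     0    0  1    0 ]
  [ 0     0    0  0    1 ]
R1 ← R1 − 1/2·R4
  [ 1  -1/3  5/3  0  0 ]
  [ 0     1    1  0  0 ]
  [ 0     0    0  1  0 ]
  [ 0     0    0  0  1 ]
R1 ← R1 + 1/3·R2
  [ 1  0  2  0  0 ]
  [ 0  1  1  0  0 ]
  [ 0  0  0  1  0 ]
  [ 0  0  0  0  1 ]
The reduced form has 4 nonzero rows.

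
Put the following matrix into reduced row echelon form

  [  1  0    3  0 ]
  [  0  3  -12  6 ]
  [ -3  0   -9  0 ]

[[1, 0, 3, 0], [0, 1, -4, 2], [0, 0, 0, 0]]

ρ3 → ρ3 + 3·ρ1
  [ 1  0    3  0 ]
  [ 0  3  -12  6 ]
  [ 0  0    0  0 ]
ρ2 → 1/3·ρ2
  [ 1  0   3  0 ]
  [ 0  1  -4  2 ]
  [ 0  0   0  0 ]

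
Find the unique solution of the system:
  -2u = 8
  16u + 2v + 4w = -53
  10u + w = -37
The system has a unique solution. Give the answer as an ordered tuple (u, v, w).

(-4, -1/2, 3)

Form the augmented matrix and row-reduce:
  [ -2  0  0  |    8 ]
  [ 16  2  4  |  -53 ]
  [ 10  0  1  |  -37 ]
r1 := -1/2·r1
r2 := r2 − 16·r1
r3 := r3 − 10·r1
r2 := 1/2·r2
r2 := r2 − 2·r3
Reading off the last column: u = -4, v = -1/2, w = 3.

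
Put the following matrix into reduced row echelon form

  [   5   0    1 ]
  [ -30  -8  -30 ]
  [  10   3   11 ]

ρ1 → 1/5·ρ1
  [   1   0  1/5 ]
  [ -30  -8  -30 ]
  [  10   3   11 ]
ρ2 → ρ2 + 30·ρ1
  [  1   0  1/5 ]
  [  0  -8  -24 ]
  [ 10   3   11 ]
ρ3 → ρ3 − 10·ρ1
  [ 1   0  1/5 ]
  [ 0  -8  -24 ]
  [ 0   3    9 ]
ρ2 → -1/8·ρ2
  [ 1  0  1/5 ]
  [ 0  1    3 ]
  [ 0  3    9 ]
ρ3 → ρ3 − 3·ρ2
  [ 1  0  1/5 ]
  [ 0  1    3 ]
  [ 0  0    0 ]

[[1, 0, 1/5], [0, 1, 3], [0, 0, 0]]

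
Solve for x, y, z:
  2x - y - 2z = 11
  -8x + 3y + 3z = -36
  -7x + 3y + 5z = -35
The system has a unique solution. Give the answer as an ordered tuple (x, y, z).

(3, -3, -1)

Form the augmented matrix and row-reduce:
  [  2  -1  -2  |   11 ]
  [ -8   3   3  |  -36 ]
  [ -7   3   5  |  -35 ]
R1 ← 1/2·R1
R2 ← R2 + 8·R1
R3 ← R3 + 7·R1
R2 ← -1·R2
R3 ← R3 + 1/2·R2
R3 ← 2·R3
R2 ← R2 − 5·R3
R1 ← R1 + R3
R1 ← R1 + 1/2·R2
Reading off the last column: x = 3, y = -3, z = -1.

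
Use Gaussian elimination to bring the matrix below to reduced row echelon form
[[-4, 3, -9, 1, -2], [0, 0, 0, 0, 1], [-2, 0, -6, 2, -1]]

[[1, 0, 3, -1, 0], [0, 1, 1, -1, 0], [0, 0, 0, 0, 1]]

R1 → -1/4·R1
  [  1  -3/4  9/4  -1/4  1/2 ]
  [  0     0    0     0    1 ]
  [ -2     0   -6     2   -1 ]
R3 → R3 + 2·R1
  [ 1  -3/4   9/4  -1/4  1/2 ]
  [ 0     0     0     0    1 ]
  [ 0  -3/2  -3/2   3/2    0 ]
R2 <=> R3
  [ 1  -3/4   9/4  -1/4  1/2 ]
  [ 0  -3/2  -3/2   3/2    0 ]
  [ 0     0     0     0    1 ]
R2 → -2/3·R2
  [ 1  -3/4  9/4  -1/4  1/2 ]
  [ 0     1    1    -1    0 ]
  [ 0     0    0     0    1 ]
R1 → R1 − 1/2·R3
  [ 1  -3/4  9/4  -1/4  0 ]
  [ 0     1    1    -1  0 ]
  [ 0     0    0     0  1 ]
R1 → R1 + 3/4·R2
  [ 1  0  3  -1  0 ]
  [ 0  1  1  -1  0 ]
  [ 0  0  0   0  1 ]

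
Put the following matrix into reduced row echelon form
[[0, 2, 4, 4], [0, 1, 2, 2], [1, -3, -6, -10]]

[[1, 0, 0, -4], [0, 1, 2, 2], [0, 0, 0, 0]]

r1 ↔ r3
r3 → r3 − 2·r2
r1 → r1 + 3·r2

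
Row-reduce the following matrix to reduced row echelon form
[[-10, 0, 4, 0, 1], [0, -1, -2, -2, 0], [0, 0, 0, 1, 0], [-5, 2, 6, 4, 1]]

[[1, 0, -2/5, 0, 0], [0, 1, 2, 0, 0], [0, 0, 0, 1, 0], [0, 0, 0, 0, 1]]

r1 → -1/10·r1
  [  1   0  -2/5   0  -1/10 ]
  [  0  -1    -2  -2      0 ]
  [  0   0     0   1      0 ]
  [ -5   2     6   4      1 ]
r4 → r4 + 5·r1
  [ 1   0  -2/5   0  -1/10 ]
  [ 0  -1    -2  -2      0 ]
  [ 0   0     0   1      0 ]
  [ 0   2     4   4    1/2 ]
r2 → -1·r2
  [ 1  0  -2/5  0  -1/10 ]
  [ 0  1     2  2      0 ]
  [ 0  0     0  1      0 ]
  [ 0  2     4  4    1/2 ]
r4 → r4 − 2·r2
  [ 1  0  -2/5  0  -1/10 ]
  [ 0  1     2  2      0 ]
  [ 0  0     0  1      0 ]
  [ 0  0     0  0    1/2 ]
r4 → 2·r4
  [ 1  0  -2/5  0  -1/10 ]
  [ 0  1     2  2      0 ]
  [ 0  0     0  1      0 ]
  [ 0  0     0  0      1 ]
r1 → r1 + 1/10·r4
  [ 1  0  -2/5  0  0 ]
  [ 0  1     2  2  0 ]
  [ 0  0     0  1  0 ]
  [ 0  0     0  0  1 ]
r2 → r2 − 2·r3
  [ 1  0  -2/5  0  0 ]
  [ 0  1     2  0  0 ]
  [ 0  0     0  1  0 ]
  [ 0  0     0  0  1 ]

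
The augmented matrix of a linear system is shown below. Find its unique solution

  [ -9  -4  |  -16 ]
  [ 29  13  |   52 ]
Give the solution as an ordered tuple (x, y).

(0, 4)

Multiply r1 by -1/9.
  [  1  4/9  |  16/9 ]
  [ 29   13  |    52 ]
Subtract 29 times r1 from r2.
  [ 1  4/9  |  16/9 ]
  [ 0  1/9  |   4/9 ]
Multiply r2 by 9.
  [ 1  4/9  |  16/9 ]
  [ 0    1  |     4 ]
Subtract 4/9 times r2 from r1.
  [ 1  0  |  0 ]
  [ 0  1  |  4 ]
Reading off the last column: x = 0, y = 4.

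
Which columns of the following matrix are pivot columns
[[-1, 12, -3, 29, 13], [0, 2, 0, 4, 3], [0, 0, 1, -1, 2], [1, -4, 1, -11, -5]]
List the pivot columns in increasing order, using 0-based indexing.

Multiply R1 by -1.
  [ 1  -12  3  -29  -13 ]
  [ 0    2  0    4    3 ]
  [ 0    0  1   -1    2 ]
  [ 1   -4  1  -11   -5 ]
Subtract R1 from R4.
  [ 1  -12   3  -29  -13 ]
  [ 0    2   0    4    3 ]
  [ 0    0   1   -1    2 ]
  [ 0    8  -2   18    8 ]
Multiply R2 by 1/2.
  [ 1  -12   3  -29  -13 ]
  [ 0    1   0    2  3/2 ]
  [ 0    0   1   -1    2 ]
  [ 0    8  -2   18    8 ]
Subtract 8 times R2 from R4.
  [ 1  -12   3  -29  -13 ]
  [ 0    1   0    2  3/2 ]
  [ 0    0   1   -1    2 ]
  [ 0    0  -2    2   -4 ]
Add 2 times R3 to R4.
  [ 1  -12  3  -29  -13 ]
  [ 0    1  0    2  3/2 ]
  [ 0    0  1   -1    2 ]
  [ 0    0  0    0    0 ]
Subtract 3 times R3 from R1.
  [ 1  -12  0  -26  -19 ]
  [ 0    1  0    2  3/2 ]
  [ 0    0  1   -1    2 ]
  [ 0    0  0    0    0 ]
Add 12 times R2 to R1.
  [ 1  0  0  -2   -1 ]
  [ 0  1  0   2  3/2 ]
  [ 0  0  1  -1    2 ]
  [ 0  0  0   0    0 ]
Pivot columns are the columns containing a leading 1.

0, 1, 2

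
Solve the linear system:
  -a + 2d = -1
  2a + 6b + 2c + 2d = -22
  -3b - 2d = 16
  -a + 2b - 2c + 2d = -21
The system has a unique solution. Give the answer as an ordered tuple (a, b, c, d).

Form the augmented matrix and row-reduce:
  [ -1   0   0   2  |   -1 ]
  [  2   6   2   2  |  -22 ]
  [  0  -3   0  -2  |   16 ]
  [ -1   2  -2   2  |  -21 ]
r1 := -1·r1
r2 := r2 − 2·r1
r4 := r4 + r1
r2 := 1/6·r2
r3 := r3 + 3·r2
r4 := r4 − 2·r2
r4 := r4 + 8/3·r3
r4 := 3/2·r4
r3 := r3 − r4
r2 := r2 − r4
r1 := r1 + 2·r4
r2 := r2 − 1/3·r3
Reading off the last column: a = -3, b = -4, c = 6, d = -2.

(-3, -4, 6, -2)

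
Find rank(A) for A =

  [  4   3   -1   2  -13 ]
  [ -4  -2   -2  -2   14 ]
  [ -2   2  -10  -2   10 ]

rank = 3

ρ1 := 1/4·ρ1
ρ2 := ρ2 + 4·ρ1
ρ3 := ρ3 + 2·ρ1
ρ3 := ρ3 − 7/2·ρ2
ρ3 := -1·ρ3
ρ1 := ρ1 − 1/2·ρ3
ρ1 := ρ1 − 3/4·ρ2
The reduced form has 3 nonzero rows.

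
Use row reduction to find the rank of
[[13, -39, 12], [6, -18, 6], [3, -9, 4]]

R1 -> 1/13·R1
  [ 1   -3  12/13 ]
  [ 6  -18      6 ]
  [ 3   -9      4 ]
R2 -> R2 − 6·R1
  [ 1  -3  12/13 ]
  [ 0   0   6/13 ]
  [ 3  -9      4 ]
R3 -> R3 − 3·R1
  [ 1  -3  12/13 ]
  [ 0   0   6/13 ]
  [ 0   0  16/13 ]
R2 -> 13/6·R2
  [ 1  -3  12/13 ]
  [ 0   0      1 ]
  [ 0   0  16/13 ]
R3 -> R3 − 16/13·R2
  [ 1  -3  12/13 ]
  [ 0   0      1 ]
  [ 0   0      0 ]
R1 -> R1 − 12/13·R2
  [ 1  -3  0 ]
  [ 0   0  1 ]
  [ 0   0  0 ]
The reduced form has 2 nonzero rows.

rank = 2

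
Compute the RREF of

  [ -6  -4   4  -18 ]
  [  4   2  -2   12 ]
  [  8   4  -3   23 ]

r1 := -1/6·r1
  [ 1  2/3  -2/3   3 ]
  [ 4    2    -2  12 ]
  [ 8    4    -3  23 ]
r2 := r2 − 4·r1
  [ 1   2/3  -2/3   3 ]
  [ 0  -2/3   2/3   0 ]
  [ 8     4    -3  23 ]
r3 := r3 − 8·r1
  [ 1   2/3  -2/3   3 ]
  [ 0  -2/3   2/3   0 ]
  [ 0  -4/3   7/3  -1 ]
r2 := -3/2·r2
  [ 1   2/3  -2/3   3 ]
  [ 0     1    -1   0 ]
  [ 0  -4/3   7/3  -1 ]
r3 := r3 + 4/3·r2
  [ 1  2/3  -2/3   3 ]
  [ 0    1    -1   0 ]
  [ 0    0     1  -1 ]
r2 := r2 + r3
  [ 1  2/3  -2/3   3 ]
  [ 0    1     0  -1 ]
  [ 0    0     1  -1 ]
r1 := r1 + 2/3·r3
  [ 1  2/3  0  7/3 ]
  [ 0    1  0   -1 ]
  [ 0    0  1   -1 ]
r1 := r1 − 2/3·r2
  [ 1  0  0   3 ]
  [ 0  1  0  -1 ]
  [ 0  0  1  -1 ]

[[1, 0, 0, 3], [0, 1, 0, -1], [0, 0, 1, -1]]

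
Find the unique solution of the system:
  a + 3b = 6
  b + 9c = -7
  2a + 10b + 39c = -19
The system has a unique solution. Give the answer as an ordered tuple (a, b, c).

(0, 2, -1)

Form the augmented matrix and row-reduce:
  [ 1   3   0  |    6 ]
  [ 0   1   9  |   -7 ]
  [ 2  10  39  |  -19 ]
ρ3 ← ρ3 − 2·ρ1
  [ 1  3   0  |    6 ]
  [ 0  1   9  |   -7 ]
  [ 0  4  39  |  -31 ]
ρ3 ← ρ3 − 4·ρ2
  [ 1  3  0  |   6 ]
  [ 0  1  9  |  -7 ]
  [ 0  0  3  |  -3 ]
ρ3 ← 1/3·ρ3
  [ 1  3  0  |   6 ]
  [ 0  1  9  |  -7 ]
  [ 0  0  1  |  -1 ]
ρ2 ← ρ2 − 9·ρ3
  [ 1  3  0  |   6 ]
  [ 0  1  0  |   2 ]
  [ 0  0  1  |  -1 ]
ρ1 ← ρ1 − 3·ρ2
  [ 1  0  0  |   0 ]
  [ 0  1  0  |   2 ]
  [ 0  0  1  |  -1 ]
Reading off the last column: a = 0, b = 2, c = -1.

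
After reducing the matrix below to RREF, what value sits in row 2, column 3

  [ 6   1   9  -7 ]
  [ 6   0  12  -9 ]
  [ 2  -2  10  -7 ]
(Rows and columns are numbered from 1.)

-3

r1 -> 1/6·r1
  [ 1  1/6  3/2  -7/6 ]
  [ 6    0   12    -9 ]
  [ 2   -2   10    -7 ]
r2 -> r2 − 6·r1
  [ 1  1/6  3/2  -7/6 ]
  [ 0   -1    3    -2 ]
  [ 2   -2   10    -7 ]
r3 -> r3 − 2·r1
  [ 1   1/6  3/2   -7/6 ]
  [ 0    -1    3     -2 ]
  [ 0  -7/3    7  -14/3 ]
r2 -> -1·r2
  [ 1   1/6  3/2   -7/6 ]
  [ 0     1   -3      2 ]
  [ 0  -7/3    7  -14/3 ]
r3 -> r3 + 7/3·r2
  [ 1  1/6  3/2  -7/6 ]
  [ 0    1   -3     2 ]
  [ 0    0    0     0 ]
r1 -> r1 − 1/6·r2
  [ 1  0   2  -3/2 ]
  [ 0  1  -3     2 ]
  [ 0  0   0     0 ]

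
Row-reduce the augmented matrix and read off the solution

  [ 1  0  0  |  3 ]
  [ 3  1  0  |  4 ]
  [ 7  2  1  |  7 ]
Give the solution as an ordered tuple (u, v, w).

(3, -5, -4)

R2 := R2 − 3·R1
  [ 1  0  0  |   3 ]
  [ 0  1  0  |  -5 ]
  [ 7  2  1  |   7 ]
R3 := R3 − 7·R1
  [ 1  0  0  |    3 ]
  [ 0  1  0  |   -5 ]
  [ 0  2  1  |  -14 ]
R3 := R3 − 2·R2
  [ 1  0  0  |   3 ]
  [ 0  1  0  |  -5 ]
  [ 0  0  1  |  -4 ]
Reading off the last column: u = 3, v = -5, w = -4.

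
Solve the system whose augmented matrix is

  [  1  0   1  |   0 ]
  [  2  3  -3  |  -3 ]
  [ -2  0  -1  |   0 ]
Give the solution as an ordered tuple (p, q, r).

R2 ← R2 − 2·R1
  [  1  0   1  |   0 ]
  [  0  3  -5  |  -3 ]
  [ -2  0  -1  |   0 ]
R3 ← R3 + 2·R1
  [ 1  0   1  |   0 ]
  [ 0  3  -5  |  -3 ]
  [ 0  0   1  |   0 ]
R2 ← 1/3·R2
  [ 1  0     1  |   0 ]
  [ 0  1  -5/3  |  -1 ]
  [ 0  0     1  |   0 ]
R2 ← R2 + 5/3·R3
  [ 1  0  1  |   0 ]
  [ 0  1  0  |  -1 ]
  [ 0  0  1  |   0 ]
R1 ← R1 − R3
  [ 1  0  0  |   0 ]
  [ 0  1  0  |  -1 ]
  [ 0  0  1  |   0 ]
Reading off the last column: p = 0, q = -1, r = 0.

(0, -1, 0)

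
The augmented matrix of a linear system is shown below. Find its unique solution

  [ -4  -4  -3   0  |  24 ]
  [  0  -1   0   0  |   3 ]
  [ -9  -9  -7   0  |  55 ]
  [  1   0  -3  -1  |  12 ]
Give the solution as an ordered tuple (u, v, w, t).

R1 := -1/4·R1
  [  1   1  3/4   0  |  -6 ]
  [  0  -1    0   0  |   3 ]
  [ -9  -9   -7   0  |  55 ]
  [  1   0   -3  -1  |  12 ]
R3 := R3 + 9·R1
  [ 1   1   3/4   0  |  -6 ]
  [ 0  -1     0   0  |   3 ]
  [ 0   0  -1/4   0  |   1 ]
  [ 1   0    -3  -1  |  12 ]
R4 := R4 − R1
  [ 1   1    3/4   0  |  -6 ]
  [ 0  -1      0   0  |   3 ]
  [ 0   0   -1/4   0  |   1 ]
  [ 0  -1  -15/4  -1  |  18 ]
R2 := -1·R2
  [ 1   1    3/4   0  |  -6 ]
  [ 0   1      0   0  |  -3 ]
  [ 0   0   -1/4   0  |   1 ]
  [ 0  -1  -15/4  -1  |  18 ]
R4 := R4 + R2
  [ 1  1    3/4   0  |  -6 ]
  [ 0  1      0   0  |  -3 ]
  [ 0  0   -1/4   0  |   1 ]
  [ 0  0  -15/4  -1  |  15 ]
R3 := -4·R3
  [ 1  1    3/4   0  |  -6 ]
  [ 0  1      0   0  |  -3 ]
  [ 0  0      1   0  |  -4 ]
  [ 0  0  -15/4  -1  |  15 ]
R4 := R4 + 15/4·R3
  [ 1  1  3/4   0  |  -6 ]
  [ 0  1    0   0  |  -3 ]
  [ 0  0    1   0  |  -4 ]
  [ 0  0    0  -1  |   0 ]
R4 := -1·R4
  [ 1  1  3/4  0  |  -6 ]
  [ 0  1    0  0  |  -3 ]
  [ 0  0    1  0  |  -4 ]
  [ 0  0    0  1  |   0 ]
R1 := R1 − 3/4·R3
  [ 1  1  0  0  |  -3 ]
  [ 0  1  0  0  |  -3 ]
  [ 0  0  1  0  |  -4 ]
  [ 0  0  0  1  |   0 ]
R1 := R1 − R2
  [ 1  0  0  0  |   0 ]
  [ 0  1  0  0  |  -3 ]
  [ 0  0  1  0  |  -4 ]
  [ 0  0  0  1  |   0 ]
Reading off the last column: u = 0, v = -3, w = -4, t = 0.

(0, -3, -4, 0)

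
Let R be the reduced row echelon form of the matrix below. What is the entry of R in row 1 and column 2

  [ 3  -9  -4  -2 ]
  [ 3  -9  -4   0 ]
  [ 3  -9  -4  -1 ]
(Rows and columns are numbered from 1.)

R1 ← 1/3·R1
  [ 1  -3  -4/3  -2/3 ]
  [ 3  -9    -4     0 ]
  [ 3  -9    -4    -1 ]
R2 ← R2 − 3·R1
  [ 1  -3  -4/3  -2/3 ]
  [ 0   0     0     2 ]
  [ 3  -9    -4    -1 ]
R3 ← R3 − 3·R1
  [ 1  -3  -4/3  -2/3 ]
  [ 0   0     0     2 ]
  [ 0   0     0     1 ]
R2 ← 1/2·R2
  [ 1  -3  -4/3  -2/3 ]
  [ 0   0     0     1 ]
  [ 0   0     0     1 ]
R3 ← R3 − R2
  [ 1  -3  -4/3  -2/3 ]
  [ 0   0     0     1 ]
  [ 0   0     0     0 ]
R1 ← R1 + 2/3·R2
  [ 1  -3  -4/3  0 ]
  [ 0   0     0  1 ]
  [ 0   0     0  0 ]

-3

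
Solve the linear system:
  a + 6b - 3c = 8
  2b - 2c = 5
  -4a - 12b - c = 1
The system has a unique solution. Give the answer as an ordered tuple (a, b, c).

Form the augmented matrix and row-reduce:
  [  1    6  -3  |  8 ]
  [  0    2  -2  |  5 ]
  [ -4  -12  -1  |  1 ]
Add 4 times ρ1 to ρ3.
  [ 1   6   -3  |   8 ]
  [ 0   2   -2  |   5 ]
  [ 0  12  -13  |  33 ]
Multiply ρ2 by 1/2.
  [ 1   6   -3  |    8 ]
  [ 0   1   -1  |  5/2 ]
  [ 0  12  -13  |   33 ]
Subtract 12 times ρ2 from ρ3.
  [ 1  6  -3  |    8 ]
  [ 0  1  -1  |  5/2 ]
  [ 0  0  -1  |    3 ]
Multiply ρ3 by -1.
  [ 1  6  -3  |    8 ]
  [ 0  1  -1  |  5/2 ]
  [ 0  0   1  |   -3 ]
Add ρ3 to ρ2.
  [ 1  6  -3  |     8 ]
  [ 0  1   0  |  -1/2 ]
  [ 0  0   1  |    -3 ]
Add 3 times ρ3 to ρ1.
  [ 1  6  0  |    -1 ]
  [ 0  1  0  |  -1/2 ]
  [ 0  0  1  |    -3 ]
Subtract 6 times ρ2 from ρ1.
  [ 1  0  0  |     2 ]
  [ 0  1  0  |  -1/2 ]
  [ 0  0  1  |    -3 ]
Reading off the last column: a = 2, b = -1/2, c = -3.

(2, -1/2, -3)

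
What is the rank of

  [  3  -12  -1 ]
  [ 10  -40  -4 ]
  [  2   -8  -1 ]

rank = 2

Multiply R1 by 1/3.
  [  1   -4  -1/3 ]
  [ 10  -40    -4 ]
  [  2   -8    -1 ]
Subtract 10 times R1 from R2.
  [ 1  -4  -1/3 ]
  [ 0   0  -2/3 ]
  [ 2  -8    -1 ]
Subtract 2 times R1 from R3.
  [ 1  -4  -1/3 ]
  [ 0   0  -2/3 ]
  [ 0   0  -1/3 ]
Multiply R2 by -3/2.
  [ 1  -4  -1/3 ]
  [ 0   0     1 ]
  [ 0   0  -1/3 ]
Add 1/3 times R2 to R3.
  [ 1  -4  -1/3 ]
  [ 0   0     1 ]
  [ 0   0     0 ]
Add 1/3 times R2 to R1.
  [ 1  -4  0 ]
  [ 0   0  1 ]
  [ 0   0  0 ]
The reduced form has 2 nonzero rows.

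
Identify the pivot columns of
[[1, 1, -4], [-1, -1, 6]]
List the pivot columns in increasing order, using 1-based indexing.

R2 := R2 + R1
R2 := 1/2·R2
R1 := R1 + 4·R2
Pivot columns are the columns containing a leading 1.

1, 3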